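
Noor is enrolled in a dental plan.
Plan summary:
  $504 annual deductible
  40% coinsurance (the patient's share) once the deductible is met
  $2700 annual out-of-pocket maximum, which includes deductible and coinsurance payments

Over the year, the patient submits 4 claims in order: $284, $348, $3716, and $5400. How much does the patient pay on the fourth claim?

$658.40

Claim 1 ($284): fully absorbed by the deductible. Patient owes $284 (running OOP $284).
Claim 2 ($348): $220 to deductible, leaving $128; patient's 40% is $51.20. Patient pays $271.20; OOP now $555.20.
Claim 3 ($3716): deductible met; 40% of $3716 = $1486.40. Cost to patient: $1486.40. OOP to date $2041.60.
Claim 4 ($5400): 40% coinsurance on $5400 = $2160. Adding that to $2041.60 gives $4201.60, past the $2700 cap; patient pays only $2700 − $2041.60 = $658.40.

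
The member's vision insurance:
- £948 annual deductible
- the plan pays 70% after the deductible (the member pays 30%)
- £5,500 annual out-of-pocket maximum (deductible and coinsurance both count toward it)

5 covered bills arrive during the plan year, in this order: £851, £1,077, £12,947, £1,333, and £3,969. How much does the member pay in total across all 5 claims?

£5,500

Claim 1 — £851: all of it applies to the deductible. Member pays £851; OOP now £851.
Claim 2 — £1,077: deductible takes £97, £980 remains; 30% of £980 = £294. Member owes £391 (running OOP £1,242).
Claim 3 — £12,947: deductible met; 30% of £12,947 = £3,884.10. Member pays £3,884.10; OOP now £5,126.10.
Claim 4 — £1,333: deductible already satisfied, so member's share is 30% × £1,333 = £399.90. OOP would hit £5,526 > £5,500, so the cap limits the member to £5,500 − £5,126.10 = £373.90.
Claim 5 — £3,969: 30% coinsurance on £3,969 = £1,190.70. That would push OOP to £6,690.70, over the £5,500 cap, so member pays £5,500 − £5,500 = £0.
Total paid by the member: £851 + £391 + £3,884.10 + £373.90 + £0 = £5,500.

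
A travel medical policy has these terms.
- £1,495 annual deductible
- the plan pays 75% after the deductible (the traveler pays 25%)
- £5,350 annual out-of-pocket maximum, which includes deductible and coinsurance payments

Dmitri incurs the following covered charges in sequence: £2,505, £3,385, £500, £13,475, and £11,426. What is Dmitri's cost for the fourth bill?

Claim 1 — £2,505: £1,495 finishes the deductible; £1,010 goes to coinsurance; 25% of £1,010 = £252.50. Cost to traveler: £1,747.50. OOP to date £1,747.50.
Claim 2 — £3,385: 25% coinsurance on £3,385 = £846.25. Cost to traveler: £846.25. OOP to date £2,593.75.
Claim 3 — £500: deductible met; 25% of £500 = £125. Cost to traveler: £125. OOP to date £2,718.75.
Claim 4 — £13,475: 25% coinsurance on £13,475 = £3,368.75. That would push OOP to £6,087.50, over the £5,350 cap, so traveler pays £5,350 − £2,718.75 = £2,631.25.

£2,631.25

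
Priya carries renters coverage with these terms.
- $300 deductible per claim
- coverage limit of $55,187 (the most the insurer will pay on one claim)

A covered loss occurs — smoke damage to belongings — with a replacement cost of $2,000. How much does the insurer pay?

After the deductible, $2,000 − $300 = $1,700 remains.
$1,700 ≤ $55,187, so the limit doesn't bind; insurer pays $1,700.

$1,700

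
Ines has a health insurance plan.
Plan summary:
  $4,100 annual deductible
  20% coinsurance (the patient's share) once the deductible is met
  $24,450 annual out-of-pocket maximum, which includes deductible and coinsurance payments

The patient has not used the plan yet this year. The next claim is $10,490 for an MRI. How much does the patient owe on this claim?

$5,378

The full $4,100 deductible is still open; $4,100 of this bill applies to it.
The remaining $6,390 (= $10,490 − $4,100) moves to coinsurance.
Coinsurance: $6,390 × 20% = $1,278.
So the patient owes $4,100 + $1,278 = $5,378 before any cap.
Total out-of-pocket so far would be $0 + $5,378 = $5,378, below the $24,450 cap — no reduction.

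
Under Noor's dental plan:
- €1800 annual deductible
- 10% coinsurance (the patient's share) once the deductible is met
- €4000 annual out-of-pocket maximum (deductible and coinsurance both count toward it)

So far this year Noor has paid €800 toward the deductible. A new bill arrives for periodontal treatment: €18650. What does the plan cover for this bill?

€15885

Deductible still to meet: €1800 − €800 = €1000.
The remaining €17650 (= €18650 − €1000) moves to coinsurance.
Patient's 10% share of €17650 is €1765.
Patient responsibility before any cap: €1000 + €1765 = €2765.
Cumulative spending €800 + €2765 = €3565 stays under the €4000 maximum.
The plan picks up €18650 − €2765 = €15885.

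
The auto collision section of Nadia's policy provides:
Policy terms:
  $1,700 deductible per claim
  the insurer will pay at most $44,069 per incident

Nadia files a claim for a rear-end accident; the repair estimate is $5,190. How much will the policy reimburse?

After the deductible, $5,190 − $1,700 = $3,490 remains.
That's under the $44,069 cap, so the insurer reimburses the full $3,490.

$3,490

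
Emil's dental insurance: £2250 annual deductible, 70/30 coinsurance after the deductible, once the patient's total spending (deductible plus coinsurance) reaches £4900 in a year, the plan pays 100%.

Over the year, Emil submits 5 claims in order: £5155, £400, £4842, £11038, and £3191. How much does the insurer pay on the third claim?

£3389.40

Claim 1 (£5155): £2250 finishes the deductible; £2905 goes to coinsurance; coinsurance £2905 × 30% = £871.50. Cost to patient: £3121.50. OOP to date £3121.50. Insurer: £5155 − £3121.50 = £2033.50.
Claim 2 (£400): deductible already satisfied, so patient's share is 30% × £400 = £120. Cost to patient: £120. OOP to date £3241.50. Plan pays £400 − £120 = £280.
Claim 3 (£4842): 30% coinsurance on £4842 = £1452.60. Cost to patient: £1452.60. OOP to date £4694.10. Insurer: £4842 − £1452.60 = £3389.40.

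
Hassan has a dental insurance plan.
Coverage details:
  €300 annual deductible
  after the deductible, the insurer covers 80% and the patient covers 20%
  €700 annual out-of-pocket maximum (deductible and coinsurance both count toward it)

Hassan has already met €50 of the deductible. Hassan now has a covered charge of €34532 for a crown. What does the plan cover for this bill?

€33882

€50 of the €300 deductible is already met, leaving €250.
After the €250 deductible portion, €34532 − €250 = €34282 is subject to coinsurance.
Patient's 20% share of €34282 is €6856.40.
That puts the patient's cost at €250 + €6856.40 = €7106.40 before any cap.
Year-to-date out-of-pocket would reach €50 + €7106.40 = €7156.40, above the €700 maximum, so the patient pays only €700 − €50 = €650.
The insurer covers the remainder: €34532 − €650 = €33882.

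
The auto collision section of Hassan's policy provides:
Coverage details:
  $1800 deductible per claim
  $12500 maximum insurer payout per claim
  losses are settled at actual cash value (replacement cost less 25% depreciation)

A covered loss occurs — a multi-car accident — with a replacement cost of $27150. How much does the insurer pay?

Actual cash value after 25% depreciation: $27150 × 75% = $20362.50.
Subtract the deductible: $20362.50 − $1800 = $18562.50.
Since $18562.50 > $12500, the payout is capped at $12500.

$12500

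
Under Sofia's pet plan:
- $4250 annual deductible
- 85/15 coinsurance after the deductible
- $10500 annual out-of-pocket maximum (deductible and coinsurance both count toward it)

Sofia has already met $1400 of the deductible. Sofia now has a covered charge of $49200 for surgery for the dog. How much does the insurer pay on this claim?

$40100

Deductible still to meet: $4250 − $1400 = $2850.
The remaining $46350 (= $49200 − $2850) moves to coinsurance.
Coinsurance: $46350 × 15% = $6952.50.
That puts the owner's cost at $2850 + $6952.50 = $9802.50 before any cap.
Adding $9802.50 to the $1400 already spent would give $11202.50, which exceeds the $10500 cap; the owner pays just $10500 − $1400 = $9100.
Insurer pays the balance: $49200 − $9100 = $40100.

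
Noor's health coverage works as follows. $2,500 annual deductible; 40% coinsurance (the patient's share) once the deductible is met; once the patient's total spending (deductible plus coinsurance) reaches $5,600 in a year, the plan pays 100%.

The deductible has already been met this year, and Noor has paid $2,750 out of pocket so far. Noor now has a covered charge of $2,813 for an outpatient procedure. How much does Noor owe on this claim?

$1,125.20

With the deductible met, the entire $2,813 is subject to coinsurance.
Patient's 40% share of $2,813 is $1,125.20.
Cumulative spending $2,750 + $1,125.20 = $3,875.20 stays under the $5,600 maximum.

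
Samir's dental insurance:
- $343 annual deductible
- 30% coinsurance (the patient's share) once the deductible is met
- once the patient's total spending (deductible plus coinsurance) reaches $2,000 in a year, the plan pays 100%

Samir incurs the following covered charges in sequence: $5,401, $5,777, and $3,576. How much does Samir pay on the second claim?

$139.60

Bill 1, $5,401: $343 finishes the deductible; $5,058 goes to coinsurance; 30% of $5,058 = $1,517.40. Cost to patient: $1,860.40. OOP to date $1,860.40.
Bill 2, $5,777: deductible already satisfied, so patient's share is 30% × $5,777 = $1,733.10. That would push OOP to $3,593.50, over the $2,000 cap, so patient pays $2,000 − $1,860.40 = $139.60.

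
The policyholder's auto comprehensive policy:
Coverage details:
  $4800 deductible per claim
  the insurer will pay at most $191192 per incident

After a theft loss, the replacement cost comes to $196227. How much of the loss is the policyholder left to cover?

$5035

Subtract the deductible: $196227 − $4800 = $191427.
$191427 exceeds the $191192 limit, so the insurer pays the limit: $191192.
The policyholder bears the rest of the original loss: $196227 − $191192 = $5035.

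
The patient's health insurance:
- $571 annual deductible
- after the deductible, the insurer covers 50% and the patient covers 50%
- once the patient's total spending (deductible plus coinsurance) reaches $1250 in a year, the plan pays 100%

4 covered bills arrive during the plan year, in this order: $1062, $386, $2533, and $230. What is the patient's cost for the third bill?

#1 ($1062): $571 to deductible, leaving $491; 50% of $491 = $245.50. Patient pays $816.50; OOP now $816.50.
#2 ($386): deductible already satisfied, so patient's share is 50% × $386 = $193. Patient pays $193; OOP now $1009.50.
#3 ($2533): deductible already satisfied, so patient's share is 50% × $2533 = $1266.50. That would push OOP to $2276, over the $1250 cap, so patient pays $1250 − $1009.50 = $240.50.

$240.50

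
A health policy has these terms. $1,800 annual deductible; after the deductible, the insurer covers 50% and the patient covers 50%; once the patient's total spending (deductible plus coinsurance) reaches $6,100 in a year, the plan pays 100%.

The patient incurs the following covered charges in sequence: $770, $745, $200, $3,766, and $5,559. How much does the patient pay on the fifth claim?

Claim 1 — $770: fully absorbed by the deductible. Patient owes $770 (running OOP $770).
Claim 2 — $745: entire amount goes to the deductible. Cost to patient: $745. OOP to date $1,515.
Claim 3 — $200: fully absorbed by the deductible. Patient owes $200 (running OOP $1,715).
Claim 4 — $3,766: $85 finishes the deductible; $3,681 goes to coinsurance; 50% of $3,681 = $1,840.50. Patient owes $1,925.50 (running OOP $3,640.50).
Claim 5 — $5,559: deductible met; 50% of $5,559 = $2,779.50. That would push OOP to $6,420, over the $6,100 cap, so patient pays $6,100 − $3,640.50 = $2,459.50.

$2,459.50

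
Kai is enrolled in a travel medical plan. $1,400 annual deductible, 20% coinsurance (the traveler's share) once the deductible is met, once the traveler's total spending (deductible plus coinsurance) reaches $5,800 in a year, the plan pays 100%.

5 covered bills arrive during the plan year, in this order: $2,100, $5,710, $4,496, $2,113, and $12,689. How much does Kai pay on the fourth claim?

#1 ($2,100): $1,400 to deductible, leaving $700; coinsurance $700 × 20% = $140. Traveler owes $1,540 (running OOP $1,540).
#2 ($5,710): 20% coinsurance on $5,710 = $1,142. Traveler owes $1,142 (running OOP $2,682).
#3 ($4,496): 20% coinsurance on $4,496 = $899.20. Cost to traveler: $899.20. OOP to date $3,581.20.
#4 ($2,113): deductible met; 20% of $2,113 = $422.60. Cost to traveler: $422.60. OOP to date $4,003.80.

$422.60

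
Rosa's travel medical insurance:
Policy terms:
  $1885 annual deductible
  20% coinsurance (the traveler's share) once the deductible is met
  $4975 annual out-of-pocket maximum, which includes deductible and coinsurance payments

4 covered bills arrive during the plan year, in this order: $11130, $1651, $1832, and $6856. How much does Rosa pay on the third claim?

$366.40

Claim 1 ($11130): deductible takes $1885, $9245 remains; traveler's 20% is $1849. Traveler owes $3734 (running OOP $3734).
Claim 2 ($1651): deductible already satisfied, so traveler's share is 20% × $1651 = $330.20. Cost to traveler: $330.20. OOP to date $4064.20.
Claim 3 ($1832): deductible met; 20% of $1832 = $366.40. Traveler owes $366.40 (running OOP $4430.60).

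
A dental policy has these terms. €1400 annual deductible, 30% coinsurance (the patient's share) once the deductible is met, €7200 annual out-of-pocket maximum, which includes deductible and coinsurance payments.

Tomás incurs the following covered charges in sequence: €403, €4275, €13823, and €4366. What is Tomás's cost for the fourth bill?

Claim 1 (€403): entire amount goes to the deductible. Patient pays €403; OOP now €403.
Claim 2 (€4275): deductible takes €997, €3278 remains; 30% of €3278 = €983.40. Patient owes €1980.40 (running OOP €2383.40).
Claim 3 (€13823): deductible met; 30% of €13823 = €4146.90. Patient pays €4146.90; OOP now €6530.30.
Claim 4 (€4366): deductible met; 30% of €4366 = €1309.80. OOP would hit €7840.10 > €7200, so the cap limits the patient to €7200 − €6530.30 = €669.70.

€669.70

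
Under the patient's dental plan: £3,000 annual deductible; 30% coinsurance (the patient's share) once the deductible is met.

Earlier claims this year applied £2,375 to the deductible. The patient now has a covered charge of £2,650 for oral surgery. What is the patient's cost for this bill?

£1,232.50

Deductible still to meet: £3,000 − £2,375 = £625.
That leaves £2,650 − £625 = £2,025 for coinsurance.
Patient's 30% share of £2,025 is £607.50.
That puts the patient's cost at £625 + £607.50 = £1,232.50.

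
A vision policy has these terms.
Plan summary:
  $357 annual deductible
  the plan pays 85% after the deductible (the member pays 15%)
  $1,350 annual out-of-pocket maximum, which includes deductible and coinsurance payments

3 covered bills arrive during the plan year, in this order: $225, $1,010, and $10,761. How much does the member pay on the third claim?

#1 ($225): entire amount goes to the deductible. Cost to member: $225. OOP to date $225.
#2 ($1,010): $132 to deductible, leaving $878; coinsurance $878 × 15% = $131.70. Member owes $263.70 (running OOP $488.70).
#3 ($10,761): deductible already satisfied, so member's share is 15% × $10,761 = $1,614.15. Adding that to $488.70 gives $2,102.85, past the $1,350 cap; member pays only $1,350 − $488.70 = $861.30.

$861.30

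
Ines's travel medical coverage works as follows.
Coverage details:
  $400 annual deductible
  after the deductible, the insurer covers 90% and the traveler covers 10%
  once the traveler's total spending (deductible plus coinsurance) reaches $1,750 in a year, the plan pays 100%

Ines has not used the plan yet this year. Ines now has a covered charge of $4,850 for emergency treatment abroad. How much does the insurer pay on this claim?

$4,005

The full $400 deductible is still open; $400 of this bill applies to it.
The remaining $4,450 (= $4,850 − $400) moves to coinsurance.
Coinsurance: $4,450 × 10% = $445.
So the traveler owes $400 + $445 = $845 before any cap.
Total out-of-pocket so far would be $0 + $845 = $845, below the $1,750 cap — no reduction.
Insurer pays the balance: $4,850 − $845 = $4,005.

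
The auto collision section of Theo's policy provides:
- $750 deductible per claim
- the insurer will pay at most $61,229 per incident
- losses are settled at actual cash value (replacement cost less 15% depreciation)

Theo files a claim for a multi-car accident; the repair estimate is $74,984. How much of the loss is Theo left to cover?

Depreciate 15%: the covered value is $74,984 × 0.85 = $63,736.40.
Less the $750 deductible: $63,736.40 − $750 = $62,986.40.
$62,986.40 exceeds the $61,229 limit, so the insurer pays the limit: $61,229.
Out of pocket: $74,984 − $61,229 = $13,755.

$13,755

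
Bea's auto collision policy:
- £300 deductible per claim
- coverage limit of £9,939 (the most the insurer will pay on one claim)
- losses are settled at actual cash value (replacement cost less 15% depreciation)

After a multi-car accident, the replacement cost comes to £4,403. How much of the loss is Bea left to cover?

£960.45

Actual cash value after 15% depreciation: £4,403 × 85% = £3,742.55.
Less the £300 deductible: £3,742.55 − £300 = £3,442.55.
That's under the £9,939 cap, so the insurer reimburses the full £3,442.55.
Out of pocket: £4,403 − £3,442.55 = £960.45.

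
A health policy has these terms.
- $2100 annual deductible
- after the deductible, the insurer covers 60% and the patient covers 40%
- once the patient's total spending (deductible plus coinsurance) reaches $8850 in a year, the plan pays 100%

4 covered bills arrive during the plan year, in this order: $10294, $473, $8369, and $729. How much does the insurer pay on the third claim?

$5085.80

Claim 1 — $10294: $2100 finishes the deductible; $8194 goes to coinsurance; patient's 40% is $3277.60. Patient pays $5377.60; OOP now $5377.60. Insurer: $10294 − $5377.60 = $4916.40.
Claim 2 — $473: deductible already satisfied, so patient's share is 40% × $473 = $189.20. Patient owes $189.20 (running OOP $5566.80). Plan pays $473 − $189.20 = $283.80.
Claim 3 — $8369: 40% coinsurance on $8369 = $3347.60. OOP would hit $8914.40 > $8850, so the cap limits the patient to $8850 − $5566.80 = $3283.20. Insurer: $8369 − $3283.20 = $5085.80.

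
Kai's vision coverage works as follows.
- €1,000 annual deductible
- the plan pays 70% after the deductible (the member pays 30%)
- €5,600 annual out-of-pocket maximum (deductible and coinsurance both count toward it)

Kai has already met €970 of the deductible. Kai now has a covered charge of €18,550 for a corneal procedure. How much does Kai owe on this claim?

€970 of the €1,000 deductible is already met, leaving €30.
After the €30 deductible portion, €18,550 − €30 = €18,520 is subject to coinsurance.
Member's 30% share of €18,520 is €5,556.
So the member owes €30 + €5,556 = €5,586 before any cap.
That would bring total out-of-pocket to €6,556, past the €5,600 cap. The member is capped at €5,600 − €970 = €4,630 on this claim.

€4,630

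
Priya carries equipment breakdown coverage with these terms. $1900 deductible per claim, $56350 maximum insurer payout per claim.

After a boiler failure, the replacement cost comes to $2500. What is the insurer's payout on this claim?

$600

After the deductible, $2500 − $1900 = $600 remains.
That's under the $56350 cap, so the insurer reimburses the full $600.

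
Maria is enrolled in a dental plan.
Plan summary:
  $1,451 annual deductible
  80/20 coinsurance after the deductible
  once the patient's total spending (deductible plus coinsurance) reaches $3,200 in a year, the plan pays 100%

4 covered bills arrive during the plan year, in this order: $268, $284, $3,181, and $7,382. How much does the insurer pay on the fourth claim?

$6,089.40

#1 ($268): fully absorbed by the deductible. Cost to patient: $268. OOP to date $268. Plan pays $268 − $268 = $0.
#2 ($284): entire amount goes to the deductible. Patient pays $284; OOP now $552. Insurer: $284 − $284 = $0.
#3 ($3,181): $899 finishes the deductible; $2,282 goes to coinsurance; 20% of $2,282 = $456.40. Cost to patient: $1,355.40. OOP to date $1,907.40. Plan pays $3,181 − $1,355.40 = $1,825.60.
#4 ($7,382): deductible met; 20% of $7,382 = $1,476.40. Adding that to $1,907.40 gives $3,383.80, past the $3,200 cap; patient pays only $3,200 − $1,907.40 = $1,292.60. Plan pays $7,382 − $1,292.60 = $6,089.40.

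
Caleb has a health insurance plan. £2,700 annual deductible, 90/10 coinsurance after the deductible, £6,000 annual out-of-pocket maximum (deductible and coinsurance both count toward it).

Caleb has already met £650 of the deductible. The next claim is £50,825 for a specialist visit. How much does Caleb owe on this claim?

£5,350

£650 of the £2,700 deductible is already met, leaving £2,050.
That leaves £50,825 − £2,050 = £48,775 for coinsurance.
Patient's 10% share of £48,775 is £4,877.50.
Patient responsibility before any cap: £2,050 + £4,877.50 = £6,927.50.
Year-to-date out-of-pocket would reach £650 + £6,927.50 = £7,577.50, above the £6,000 maximum, so the patient pays only £6,000 − £650 = £5,350.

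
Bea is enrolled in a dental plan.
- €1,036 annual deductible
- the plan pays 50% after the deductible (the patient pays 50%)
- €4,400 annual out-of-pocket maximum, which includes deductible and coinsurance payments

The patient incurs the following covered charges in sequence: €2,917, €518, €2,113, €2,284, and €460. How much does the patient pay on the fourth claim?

Bill 1, €2,917: deductible takes €1,036, €1,881 remains; patient's 50% is €940.50. Patient owes €1,976.50 (running OOP €1,976.50).
Bill 2, €518: deductible already satisfied, so patient's share is 50% × €518 = €259. Patient pays €259; OOP now €2,235.50.
Bill 3, €2,113: deductible met; 50% of €2,113 = €1,056.50. Patient owes €1,056.50 (running OOP €3,292).
Bill 4, €2,284: 50% coinsurance on €2,284 = €1,142. That would push OOP to €4,434, over the €4,400 cap, so patient pays €4,400 − €3,292 = €1,108.

€1,108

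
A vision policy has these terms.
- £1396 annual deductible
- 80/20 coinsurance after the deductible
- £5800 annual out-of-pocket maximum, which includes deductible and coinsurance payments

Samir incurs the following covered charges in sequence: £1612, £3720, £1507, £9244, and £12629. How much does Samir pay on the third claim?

#1 (£1612): deductible takes £1396, £216 remains; coinsurance £216 × 20% = £43.20. Member pays £1439.20; OOP now £1439.20.
#2 (£3720): 20% coinsurance on £3720 = £744. Member owes £744 (running OOP £2183.20).
#3 (£1507): deductible already satisfied, so member's share is 20% × £1507 = £301.40. Member owes £301.40 (running OOP £2484.60).

£301.40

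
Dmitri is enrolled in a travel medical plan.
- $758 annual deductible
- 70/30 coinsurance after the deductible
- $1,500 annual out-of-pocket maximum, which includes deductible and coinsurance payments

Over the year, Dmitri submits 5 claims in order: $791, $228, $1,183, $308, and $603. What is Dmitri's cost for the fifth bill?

Bill 1, $791: deductible takes $758, $33 remains; coinsurance $33 × 30% = $9.90. Traveler owes $767.90 (running OOP $767.90).
Bill 2, $228: deductible already satisfied, so traveler's share is 30% × $228 = $68.40. Traveler owes $68.40 (running OOP $836.30).
Bill 3, $1,183: 30% coinsurance on $1,183 = $354.90. Cost to traveler: $354.90. OOP to date $1,191.20.
Bill 4, $308: 30% coinsurance on $308 = $92.40. Traveler pays $92.40; OOP now $1,283.60.
Bill 5, $603: 30% coinsurance on $603 = $180.90. Traveler owes $180.90 (running OOP $1,464.50).

$180.90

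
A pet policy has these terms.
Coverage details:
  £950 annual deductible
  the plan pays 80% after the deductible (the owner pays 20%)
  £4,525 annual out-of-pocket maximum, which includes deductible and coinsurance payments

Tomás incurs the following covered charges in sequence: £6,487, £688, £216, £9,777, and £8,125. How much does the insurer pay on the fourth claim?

£7,821.60

Bill 1, £6,487: £950 to deductible, leaving £5,537; owner's 20% is £1,107.40. Owner owes £2,057.40 (running OOP £2,057.40). Insurer: £6,487 − £2,057.40 = £4,429.60.
Bill 2, £688: deductible met; 20% of £688 = £137.60. Owner pays £137.60; OOP now £2,195. Insurer: £688 − £137.60 = £550.40.
Bill 3, £216: deductible already satisfied, so owner's share is 20% × £216 = £43.20. Owner pays £43.20; OOP now £2,238.20. Plan pays £216 − £43.20 = £172.80.
Bill 4, £9,777: deductible already satisfied, so owner's share is 20% × £9,777 = £1,955.40. Owner owes £1,955.40 (running OOP £4,193.60). Plan pays £9,777 − £1,955.40 = £7,821.60.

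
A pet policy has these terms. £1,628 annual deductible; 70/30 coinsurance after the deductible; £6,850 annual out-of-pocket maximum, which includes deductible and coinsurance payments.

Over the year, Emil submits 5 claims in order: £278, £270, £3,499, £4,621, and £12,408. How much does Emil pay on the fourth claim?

Claim 1 (£278): all of it applies to the deductible. Owner owes £278 (running OOP £278).
Claim 2 (£270): entire amount goes to the deductible. Owner owes £270 (running OOP £548).
Claim 3 (£3,499): £1,080 to deductible, leaving £2,419; coinsurance £2,419 × 30% = £725.70. Owner owes £1,805.70 (running OOP £2,353.70).
Claim 4 (£4,621): deductible already satisfied, so owner's share is 30% × £4,621 = £1,386.30. Owner owes £1,386.30 (running OOP £3,740).

£1,386.30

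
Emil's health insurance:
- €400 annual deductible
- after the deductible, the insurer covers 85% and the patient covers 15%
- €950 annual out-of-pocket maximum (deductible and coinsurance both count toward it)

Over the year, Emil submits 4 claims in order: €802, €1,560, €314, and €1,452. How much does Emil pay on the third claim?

Bill 1, €802: €400 to deductible, leaving €402; coinsurance €402 × 15% = €60.30. Cost to patient: €460.30. OOP to date €460.30.
Bill 2, €1,560: deductible already satisfied, so patient's share is 15% × €1,560 = €234. Patient pays €234; OOP now €694.30.
Bill 3, €314: deductible met; 15% of €314 = €47.10. Patient owes €47.10 (running OOP €741.40).

€47.10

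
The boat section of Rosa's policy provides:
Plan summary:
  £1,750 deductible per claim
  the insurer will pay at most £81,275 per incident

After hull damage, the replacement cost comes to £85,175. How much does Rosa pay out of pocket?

£3,900

Subtract the deductible: £85,175 − £1,750 = £83,425.
Since £83,425 > £81,275, the payout is capped at £81,275.
The owner bears the rest of the original loss: £85,175 − £81,275 = £3,900.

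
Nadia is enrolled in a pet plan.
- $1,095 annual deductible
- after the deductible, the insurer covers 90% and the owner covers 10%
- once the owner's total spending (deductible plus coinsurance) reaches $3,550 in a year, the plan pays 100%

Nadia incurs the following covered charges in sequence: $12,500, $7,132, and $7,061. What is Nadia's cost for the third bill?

Claim 1 — $12,500: $1,095 finishes the deductible; $11,405 goes to coinsurance; 10% of $11,405 = $1,140.50. Cost to owner: $2,235.50. OOP to date $2,235.50.
Claim 2 — $7,132: 10% coinsurance on $7,132 = $713.20. Owner owes $713.20 (running OOP $2,948.70).
Claim 3 — $7,061: 10% coinsurance on $7,061 = $706.10. That would push OOP to $3,654.80, over the $3,550 cap, so owner pays $3,550 − $2,948.70 = $601.30.

$601.30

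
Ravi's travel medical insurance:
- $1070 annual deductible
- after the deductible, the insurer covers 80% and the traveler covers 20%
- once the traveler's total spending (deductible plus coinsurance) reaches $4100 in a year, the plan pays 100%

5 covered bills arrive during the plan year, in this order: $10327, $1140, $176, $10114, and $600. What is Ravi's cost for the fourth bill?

Claim 1 ($10327): $1070 finishes the deductible; $9257 goes to coinsurance; 20% of $9257 = $1851.40. Traveler owes $2921.40 (running OOP $2921.40).
Claim 2 ($1140): deductible met; 20% of $1140 = $228. Traveler owes $228 (running OOP $3149.40).
Claim 3 ($176): 20% coinsurance on $176 = $35.20. Traveler owes $35.20 (running OOP $3184.60).
Claim 4 ($10114): deductible met; 20% of $10114 = $2022.80. That would push OOP to $5207.40, over the $4100 cap, so traveler pays $4100 − $3184.60 = $915.40.

$915.40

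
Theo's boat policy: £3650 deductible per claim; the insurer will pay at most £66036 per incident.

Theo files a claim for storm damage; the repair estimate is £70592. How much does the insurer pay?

£66036

Subtract the deductible: £70592 − £3650 = £66942.
£66942 exceeds the £66036 limit, so the insurer pays the limit: £66036.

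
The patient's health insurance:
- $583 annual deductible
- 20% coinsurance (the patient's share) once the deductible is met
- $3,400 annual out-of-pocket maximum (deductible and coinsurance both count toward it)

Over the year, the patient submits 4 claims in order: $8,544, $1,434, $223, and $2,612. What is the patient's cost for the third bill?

#1 ($8,544): $583 to deductible, leaving $7,961; patient's 20% is $1,592.20. Patient owes $2,175.20 (running OOP $2,175.20).
#2 ($1,434): deductible already satisfied, so patient's share is 20% × $1,434 = $286.80. Cost to patient: $286.80. OOP to date $2,462.
#3 ($223): deductible already satisfied, so patient's share is 20% × $223 = $44.60. Patient owes $44.60 (running OOP $2,506.60).

$44.60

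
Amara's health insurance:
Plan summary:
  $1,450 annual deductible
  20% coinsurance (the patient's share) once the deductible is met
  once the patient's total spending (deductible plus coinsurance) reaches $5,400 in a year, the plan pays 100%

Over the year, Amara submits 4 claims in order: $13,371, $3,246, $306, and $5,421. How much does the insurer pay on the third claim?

Claim 1 ($13,371): $1,450 to deductible, leaving $11,921; coinsurance $11,921 × 20% = $2,384.20. Cost to patient: $3,834.20. OOP to date $3,834.20. Plan pays $13,371 − $3,834.20 = $9,536.80.
Claim 2 ($3,246): deductible met; 20% of $3,246 = $649.20. Patient owes $649.20 (running OOP $4,483.40). Insurer: $3,246 − $649.20 = $2,596.80.
Claim 3 ($306): deductible already satisfied, so patient's share is 20% × $306 = $61.20. Cost to patient: $61.20. OOP to date $4,544.60. Plan pays $306 − $61.20 = $244.80.

$244.80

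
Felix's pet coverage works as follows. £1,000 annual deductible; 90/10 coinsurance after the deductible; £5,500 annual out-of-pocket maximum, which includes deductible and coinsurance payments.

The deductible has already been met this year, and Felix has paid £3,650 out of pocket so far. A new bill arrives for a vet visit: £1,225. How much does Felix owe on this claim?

£122.50

The deductible is already satisfied, so the full bill goes to coinsurance.
Owner's 10% share of £1,225 is £122.50.
Cumulative spending £3,650 + £122.50 = £3,772.50 stays under the £5,500 maximum.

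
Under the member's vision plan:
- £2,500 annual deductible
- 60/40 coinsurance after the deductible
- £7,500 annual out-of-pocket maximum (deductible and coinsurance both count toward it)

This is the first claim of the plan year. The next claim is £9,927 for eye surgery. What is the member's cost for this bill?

£5,470.80

The full £2,500 deductible is still open; £2,500 of this bill applies to it.
That leaves £9,927 − £2,500 = £7,427 for coinsurance.
40% of £7,427 = £2,970.80 falls to the member.
That puts the member's cost at £2,500 + £2,970.80 = £5,470.80 before any cap.
Year-to-date out-of-pocket becomes £0 + £5,470.80 = £5,470.80, still under the £7,500 maximum, so no cap applies.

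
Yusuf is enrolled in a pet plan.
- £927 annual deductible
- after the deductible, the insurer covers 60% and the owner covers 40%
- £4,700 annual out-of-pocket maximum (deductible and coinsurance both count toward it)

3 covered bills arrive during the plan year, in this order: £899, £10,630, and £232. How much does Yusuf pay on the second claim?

Claim 1 — £899: fully absorbed by the deductible. Owner owes £899 (running OOP £899).
Claim 2 — £10,630: £28 to deductible, leaving £10,602; 40% of £10,602 = £4,240.80. Together that's £28 + £4,240.80 = £4,268.80. Adding that to £899 gives £5,167.80, past the £4,700 cap; owner pays only £4,700 − £899 = £3,801.

£3,801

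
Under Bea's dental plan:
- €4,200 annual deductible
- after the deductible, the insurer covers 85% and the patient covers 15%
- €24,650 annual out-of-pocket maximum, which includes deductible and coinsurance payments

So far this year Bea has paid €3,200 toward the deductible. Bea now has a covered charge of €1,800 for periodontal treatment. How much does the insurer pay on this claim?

€680

Deductible still to meet: €4,200 − €3,200 = €1,000.
After the €1,000 deductible portion, €1,800 − €1,000 = €800 is subject to coinsurance.
15% of €800 = €120 falls to the patient.
Patient responsibility before any cap: €1,000 + €120 = €1,120.
Total out-of-pocket so far would be €3,200 + €1,120 = €4,320, below the €24,650 cap — no reduction.
Insurer pays the balance: €1,800 − €1,120 = €680.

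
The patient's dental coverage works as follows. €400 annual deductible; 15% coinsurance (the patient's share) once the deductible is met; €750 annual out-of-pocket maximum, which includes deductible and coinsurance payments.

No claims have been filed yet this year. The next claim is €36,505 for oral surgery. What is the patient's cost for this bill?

Nothing has been paid toward the €400 deductible, so the first €400 of this charge is applied there.
After the €400 deductible portion, €36,505 − €400 = €36,105 is subject to coinsurance.
Patient's 15% share of €36,105 is €5,415.75.
Patient responsibility before any cap: €400 + €5,415.75 = €5,815.75.
That would bring total out-of-pocket to €5,815.75, past the €750 cap. The patient is capped at €750 − €0 = €750 on this claim.

€750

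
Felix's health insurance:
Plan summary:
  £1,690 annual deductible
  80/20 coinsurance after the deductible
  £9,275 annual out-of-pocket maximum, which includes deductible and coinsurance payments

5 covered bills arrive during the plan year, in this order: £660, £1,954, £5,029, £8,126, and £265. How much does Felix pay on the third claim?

#1 (£660): entire amount goes to the deductible. Patient owes £660 (running OOP £660).
#2 (£1,954): £1,030 to deductible, leaving £924; patient's 20% is £184.80. Patient pays £1,214.80; OOP now £1,874.80.
#3 (£5,029): deductible met; 20% of £5,029 = £1,005.80. Patient pays £1,005.80; OOP now £2,880.60.

£1,005.80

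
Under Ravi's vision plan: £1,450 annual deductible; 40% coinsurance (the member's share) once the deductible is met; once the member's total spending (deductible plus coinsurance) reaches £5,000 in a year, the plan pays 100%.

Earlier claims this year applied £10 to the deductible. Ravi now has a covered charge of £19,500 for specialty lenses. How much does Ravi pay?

£10 of the £1,450 deductible is already met, leaving £1,440.
That leaves £19,500 − £1,440 = £18,060 for coinsurance.
Member's 40% share of £18,060 is £7,224.
That puts the member's cost at £1,440 + £7,224 = £8,664 before any cap.
Adding £8,664 to the £10 already spent would give £8,674, which exceeds the £5,000 cap; the member pays just £5,000 − £10 = £4,990.

£4,990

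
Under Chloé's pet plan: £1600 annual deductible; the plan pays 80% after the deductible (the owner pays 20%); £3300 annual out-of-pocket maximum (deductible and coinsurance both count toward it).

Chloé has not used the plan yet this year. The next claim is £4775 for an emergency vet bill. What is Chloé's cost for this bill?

£2235

The full £1600 deductible is still open; £1600 of this bill applies to it.
That leaves £4775 − £1600 = £3175 for coinsurance.
20% of £3175 = £635 falls to the owner.
Owner responsibility before any cap: £1600 + £635 = £2235.
Cumulative spending £0 + £2235 = £2235 stays under the £3300 maximum.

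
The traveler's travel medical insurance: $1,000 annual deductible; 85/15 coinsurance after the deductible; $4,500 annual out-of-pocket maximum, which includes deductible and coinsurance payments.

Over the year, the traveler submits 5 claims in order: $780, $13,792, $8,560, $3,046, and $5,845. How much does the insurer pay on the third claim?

$7,276

Bill 1, $780: all of it applies to the deductible. Cost to traveler: $780. OOP to date $780. Plan pays $780 − $780 = $0.
Bill 2, $13,792: $220 finishes the deductible; $13,572 goes to coinsurance; coinsurance $13,572 × 15% = $2,035.80. Traveler pays $2,255.80; OOP now $3,035.80. Insurer: $13,792 − $2,255.80 = $11,536.20.
Bill 3, $8,560: deductible met; 15% of $8,560 = $1,284. Cost to traveler: $1,284. OOP to date $4,319.80. Plan pays $8,560 − $1,284 = $7,276.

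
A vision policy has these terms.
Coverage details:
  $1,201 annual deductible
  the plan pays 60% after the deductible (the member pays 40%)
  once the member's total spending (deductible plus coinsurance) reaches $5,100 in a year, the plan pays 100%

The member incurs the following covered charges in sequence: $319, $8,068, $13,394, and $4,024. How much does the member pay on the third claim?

Bill 1, $319: all of it applies to the deductible. Member owes $319 (running OOP $319).
Bill 2, $8,068: $882 to deductible, leaving $7,186; member's 40% is $2,874.40. Cost to member: $3,756.40. OOP to date $4,075.40.
Bill 3, $13,394: deductible met; 40% of $13,394 = $5,357.60. OOP would hit $9,433 > $5,100, so the cap limits the member to $5,100 − $4,075.40 = $1,024.60.

$1,024.60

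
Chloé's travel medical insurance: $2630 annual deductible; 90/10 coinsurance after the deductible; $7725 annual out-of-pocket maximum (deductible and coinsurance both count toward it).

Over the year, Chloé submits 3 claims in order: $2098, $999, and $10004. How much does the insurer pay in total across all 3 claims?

Claim 1 ($2098): entire amount goes to the deductible. Cost to traveler: $2098. OOP to date $2098. Insurer: $2098 − $2098 = $0.
Claim 2 ($999): $532 finishes the deductible; $467 goes to coinsurance; traveler's 10% is $46.70. Traveler owes $578.70 (running OOP $2676.70). Insurer: $999 − $578.70 = $420.30.
Claim 3 ($10004): deductible already satisfied, so traveler's share is 10% × $10004 = $1000.40. Traveler owes $1000.40 (running OOP $3677.10). Plan pays $10004 − $1000.40 = $9003.60.
Insurer total: $0 + $420.30 + $9003.60 = $9423.90.

$9423.90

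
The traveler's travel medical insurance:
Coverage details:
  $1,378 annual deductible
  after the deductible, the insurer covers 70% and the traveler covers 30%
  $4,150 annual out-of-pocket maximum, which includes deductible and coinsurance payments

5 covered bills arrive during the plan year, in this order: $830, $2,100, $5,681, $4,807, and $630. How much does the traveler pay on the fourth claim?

Claim 1 ($830): fully absorbed by the deductible. Traveler owes $830 (running OOP $830).
Claim 2 ($2,100): deductible takes $548, $1,552 remains; coinsurance $1,552 × 30% = $465.60. Traveler pays $1,013.60; OOP now $1,843.60.
Claim 3 ($5,681): deductible met; 30% of $5,681 = $1,704.30. Traveler owes $1,704.30 (running OOP $3,547.90).
Claim 4 ($4,807): deductible already satisfied, so traveler's share is 30% × $4,807 = $1,442.10. Adding that to $3,547.90 gives $4,990, past the $4,150 cap; traveler pays only $4,150 − $3,547.90 = $602.10.

$602.10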